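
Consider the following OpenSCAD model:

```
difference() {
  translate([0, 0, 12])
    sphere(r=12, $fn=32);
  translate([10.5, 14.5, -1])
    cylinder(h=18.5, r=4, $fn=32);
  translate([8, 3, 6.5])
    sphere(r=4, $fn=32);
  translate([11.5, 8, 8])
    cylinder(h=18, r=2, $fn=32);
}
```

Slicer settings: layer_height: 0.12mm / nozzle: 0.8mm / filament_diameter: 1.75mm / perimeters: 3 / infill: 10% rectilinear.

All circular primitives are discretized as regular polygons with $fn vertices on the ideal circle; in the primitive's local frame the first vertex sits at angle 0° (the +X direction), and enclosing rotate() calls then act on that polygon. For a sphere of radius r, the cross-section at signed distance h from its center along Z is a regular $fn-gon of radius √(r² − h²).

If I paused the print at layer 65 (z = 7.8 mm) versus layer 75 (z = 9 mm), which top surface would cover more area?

layer 75 (z = 9 mm)

Layer 65 (z = 7.8): the r=12 sphere contributes a regular 32-gon of circumradius √(12²−4.2²) = 11.241 (area = (32/2)·11.241²·sin(360°/32) = 394.43 mm²); the r=4 cylinder at (10.5, 14.5) contributes a regular 32-gon of circumradius 4 (area = (32/2)·4.000²·sin(360°/32) = 49.94 mm²); the r=4 sphere at (8, 3) contributes a regular 32-gon of circumradius √(4²−1.3²) = 3.783 (area = (32/2)·3.783²·sin(360°/32) = 44.67 mm²); the cylinder at (11.5, 8) does not reach this height (z outside [8, 26]); After the difference (first − rest): starting from the r=12 sphere (394.43 mm²), the r=4 cylinder at (10.5, 14.5) misses the remaining region (no effect); the r=4 sphere at (8, 3) partially overlaps it — only the 39.89 mm² overlap (of its 44.67 mm²) is removed, clipping the outline — area = 354.53 mm². So its area = 354.53 mm². Layer 75 (z = 9): the sphere: section is a regular 32-gon, circumradius = √(r²−h²) = √(12²−3²) = 11.619 (area = (32/2)·11.619²·sin(360°/32) = 421.40 mm²); the r=4 cylinder at (10.5, 14.5) gives a regular 32-gon of circumradius 4 (constant along its height) (area = (32/2)·4.000²·sin(360°/32) = 49.94 mm²); the r=4 sphere at (8, 3) contributes a regular 32-gon of circumradius √(4²−2.5²) = 3.122 (area = (32/2)·3.122²·sin(360°/32) = 30.43 mm²); the cylinder at (11.5, 8): section is a regular 32-gon, circumradius r=2 (area = (32/2)·2.000²·sin(360°/32) = 12.49 mm²); Taking the first minus the rest: starting from the r=12 sphere (421.40 mm²), the r=4 cylinder at (10.5, 14.5) misses the remaining region (no effect); the r=4 sphere at (8, 3) partially overlaps it — only the 30.36 mm² overlap (of its 30.43 mm²) is removed, clipping the outline; the r=2 cylinder at (11.5, 8) misses the remaining region (no effect) — area = 391.03 mm². So its area = 391.03 mm². Layer 75 is larger (391.03 vs 354.53 mm²).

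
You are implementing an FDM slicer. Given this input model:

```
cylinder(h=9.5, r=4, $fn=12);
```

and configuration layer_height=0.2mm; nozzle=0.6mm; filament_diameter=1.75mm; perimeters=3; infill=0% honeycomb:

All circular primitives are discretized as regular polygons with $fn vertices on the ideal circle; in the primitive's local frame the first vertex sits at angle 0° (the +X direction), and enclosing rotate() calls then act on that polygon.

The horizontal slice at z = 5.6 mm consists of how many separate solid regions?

1

At z = 5.6 mm: the cylinder: section is a regular 12-gon, circumradius r=4. The result has 1 disconnected region.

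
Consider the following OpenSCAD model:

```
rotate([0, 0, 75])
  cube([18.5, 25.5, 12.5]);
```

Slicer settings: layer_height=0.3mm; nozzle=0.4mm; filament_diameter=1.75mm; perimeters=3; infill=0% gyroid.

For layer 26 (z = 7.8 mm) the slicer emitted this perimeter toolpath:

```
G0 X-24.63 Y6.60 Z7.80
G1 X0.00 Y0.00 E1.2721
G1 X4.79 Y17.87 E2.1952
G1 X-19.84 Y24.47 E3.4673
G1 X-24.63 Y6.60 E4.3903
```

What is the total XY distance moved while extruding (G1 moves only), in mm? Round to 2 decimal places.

88.00 mm

Sum the Euclidean lengths of each G1 segment: total = 88.00 mm.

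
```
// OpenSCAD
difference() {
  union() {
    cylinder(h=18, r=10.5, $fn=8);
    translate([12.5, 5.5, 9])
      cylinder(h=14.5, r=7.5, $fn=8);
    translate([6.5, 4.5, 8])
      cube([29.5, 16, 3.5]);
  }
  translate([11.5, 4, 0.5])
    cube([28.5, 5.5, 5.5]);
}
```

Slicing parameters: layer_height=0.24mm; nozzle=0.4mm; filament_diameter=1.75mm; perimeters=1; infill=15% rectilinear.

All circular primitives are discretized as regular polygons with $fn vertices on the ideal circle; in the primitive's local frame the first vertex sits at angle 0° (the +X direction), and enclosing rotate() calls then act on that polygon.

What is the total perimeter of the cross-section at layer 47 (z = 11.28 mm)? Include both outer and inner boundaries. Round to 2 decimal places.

At z = 11.28 mm: the r=10.5 cylinder gives a regular 8-gon of circumradius 10.5 (constant along its height) (perimeter = 2·8·10.500·sin(180°/8) = 64.29 mm); the cylinder at (12.5, 5.5): section is a regular 8-gon, circumradius r=7.5 (perimeter = 2·8·7.500·sin(180°/8) = 45.92 mm); the cube at (6.5, 4.5) (footprint 29.5×16) is included at this height (perimeter 91.00 mm); Combining (union): the regions partially overlap (shared area 114.36 mm²), so the edge portions inside another operand are dropped and the merged outline is re-measured after clipping — boundary = 141.19 mm; the cube at (11.5, 4) is absent (z outside [0.5, 6]); Subtracting the remaining from the first: none of the subtracted shapes is present at this height, so the result so far is unchanged — boundary = 141.19 mm. Overall, the cross-section is a single solid region. Total boundary length (outer) = 141.19 mm.

141.19 mm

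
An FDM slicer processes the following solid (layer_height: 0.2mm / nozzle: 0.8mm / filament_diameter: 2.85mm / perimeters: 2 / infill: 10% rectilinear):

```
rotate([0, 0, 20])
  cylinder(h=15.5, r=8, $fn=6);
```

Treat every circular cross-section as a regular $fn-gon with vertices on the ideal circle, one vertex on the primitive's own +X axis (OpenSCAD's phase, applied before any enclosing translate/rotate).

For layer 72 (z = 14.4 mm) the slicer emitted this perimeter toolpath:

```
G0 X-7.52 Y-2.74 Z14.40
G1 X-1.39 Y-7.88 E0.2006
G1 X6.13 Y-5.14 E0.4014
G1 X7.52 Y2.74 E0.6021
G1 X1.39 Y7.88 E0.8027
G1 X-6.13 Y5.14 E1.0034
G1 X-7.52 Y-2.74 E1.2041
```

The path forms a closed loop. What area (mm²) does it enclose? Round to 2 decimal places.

166.35 mm²

Apply the shoelace formula to the sequence of (X, Y) vertices; enclosed area = 166.35 mm².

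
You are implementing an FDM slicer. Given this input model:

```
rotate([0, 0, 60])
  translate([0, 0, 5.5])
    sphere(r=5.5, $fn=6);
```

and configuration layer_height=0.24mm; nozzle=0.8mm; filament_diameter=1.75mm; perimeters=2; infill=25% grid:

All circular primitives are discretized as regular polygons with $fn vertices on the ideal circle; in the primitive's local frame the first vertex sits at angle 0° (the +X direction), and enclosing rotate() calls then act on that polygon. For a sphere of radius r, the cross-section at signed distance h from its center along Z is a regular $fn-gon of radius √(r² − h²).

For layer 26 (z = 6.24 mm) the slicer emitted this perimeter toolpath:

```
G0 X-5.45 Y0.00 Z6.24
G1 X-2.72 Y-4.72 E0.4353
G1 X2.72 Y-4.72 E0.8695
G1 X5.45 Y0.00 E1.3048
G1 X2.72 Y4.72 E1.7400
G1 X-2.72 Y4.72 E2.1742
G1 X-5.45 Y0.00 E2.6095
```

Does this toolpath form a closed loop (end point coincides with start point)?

Start point (G0): (-5.45, 0.00). End point (last G1): the path returns to the start — closed.

yes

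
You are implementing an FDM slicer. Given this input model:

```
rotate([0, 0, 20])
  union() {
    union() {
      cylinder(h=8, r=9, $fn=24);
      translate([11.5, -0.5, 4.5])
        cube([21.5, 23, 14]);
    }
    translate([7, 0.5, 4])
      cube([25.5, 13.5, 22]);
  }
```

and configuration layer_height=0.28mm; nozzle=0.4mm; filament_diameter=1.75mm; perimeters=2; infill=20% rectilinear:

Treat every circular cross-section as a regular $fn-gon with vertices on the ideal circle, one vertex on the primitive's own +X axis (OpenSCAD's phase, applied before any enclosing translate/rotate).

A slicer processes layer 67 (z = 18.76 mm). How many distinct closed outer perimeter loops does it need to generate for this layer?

At z = 18.76 mm: the cylinder does not reach this height (z outside [0, 8]); the cube at (11.5, -0.5) is absent (z outside [4.5, 18.5]); Combining (union): nothing is present at this height; the cube at (7, 0.5) (footprint 25.5×13.5) is included at this height; Merging all regions: only the 25.5×13.5 cube at (7, 0.5) is present, so the union is just that shape — 1 connected region; (rotated 20° about Z; rotation is an isometry so areas/perimeters/island counts are preserved). The result has 1 disconnected region.

1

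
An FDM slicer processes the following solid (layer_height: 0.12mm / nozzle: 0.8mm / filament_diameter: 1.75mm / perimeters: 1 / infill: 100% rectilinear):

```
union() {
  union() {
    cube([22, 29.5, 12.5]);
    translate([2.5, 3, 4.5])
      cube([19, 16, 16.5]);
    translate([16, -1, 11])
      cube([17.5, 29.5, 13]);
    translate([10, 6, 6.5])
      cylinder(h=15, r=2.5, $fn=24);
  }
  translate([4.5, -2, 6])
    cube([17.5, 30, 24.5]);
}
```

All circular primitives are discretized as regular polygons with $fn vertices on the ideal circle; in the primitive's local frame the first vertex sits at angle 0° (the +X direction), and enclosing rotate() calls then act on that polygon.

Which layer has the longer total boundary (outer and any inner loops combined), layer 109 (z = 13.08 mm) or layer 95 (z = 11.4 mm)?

Layer 109 (z = 13.08): the cube is absent (z outside [0, 12.5]); the cube at (2.5, 3) (footprint 19×16) is included at this height (perimeter 70.00 mm); the cube at (16, -1) is present — its section is the full 17.5×29.5 rectangle (perimeter 94.00 mm); the r=2.5 cylinder at (10, 6) gives a regular 24-gon of circumradius 2.5 (constant along its height) (perimeter = 2·24·2.500·sin(180°/24) = 15.66 mm); Combining (union): the regions partially overlap (shared area 107.41 mm²), so the edge portions inside another operand are dropped and the merged outline is re-measured after clipping — boundary = 121.00 mm; the 17.5×30 cube at (4.5, -2) contributes its full rectangle (perimeter 95.00 mm); Taking the union: the regions partially overlap (shared area 358.00 mm²), so the edge portions inside another operand are dropped and the merged outline is re-measured after clipping — boundary = 123.00 mm. So its perimeter = 123.00 mm. Layer 95 (z = 11.4): the cube (footprint 22×29.5) is included at this height (perimeter 103.00 mm); the 19×16 cube at (2.5, 3) contributes its full rectangle (perimeter 70.00 mm); the cube at (16, -1) (footprint 17.5×29.5) is included at this height (perimeter 94.00 mm); the cylinder at (10, 6): section is a regular 24-gon, circumradius r=2.5 (perimeter = 2·24·2.500·sin(180°/24) = 15.66 mm); Merging all regions: the regions partially overlap (shared area 494.41 mm²), so the edge portions inside another operand are dropped and the merged outline is re-measured after clipping — boundary = 128.00 mm; the cube at (4.5, -2) (footprint 17.5×30) is included at this height (perimeter 95.00 mm); Combining (union): the regions partially overlap (shared area 496.00 mm²), so the edge portions inside another operand are dropped and the merged outline is re-measured after clipping — boundary = 130.00 mm. So its perimeter = 130.00 mm. Layer 95 is larger (130.00 vs 123.00 mm).

layer 95 (z = 11.4 mm)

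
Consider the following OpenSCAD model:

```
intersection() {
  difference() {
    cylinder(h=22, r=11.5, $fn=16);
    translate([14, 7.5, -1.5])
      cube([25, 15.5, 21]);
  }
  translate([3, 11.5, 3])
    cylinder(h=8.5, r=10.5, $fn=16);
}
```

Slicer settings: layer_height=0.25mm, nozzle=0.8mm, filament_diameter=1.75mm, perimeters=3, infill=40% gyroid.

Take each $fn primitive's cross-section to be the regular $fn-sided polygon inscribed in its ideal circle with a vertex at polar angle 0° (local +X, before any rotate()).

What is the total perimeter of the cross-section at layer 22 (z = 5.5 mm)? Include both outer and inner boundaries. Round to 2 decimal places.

At z = 5.5 mm: the r=11.5 cylinder gives a regular 16-gon of circumradius 11.5 (constant along its height) (perimeter = 2·16·11.500·sin(180°/16) = 71.79 mm); the 25×15.5 cube at (14, 7.5) contributes its full rectangle (perimeter 81.00 mm); Subtracting the remaining from the first: starting from the r=11.5 cylinder, the 25×15.5 cube at (14, 7.5) misses the remaining region (no effect) — boundary = 71.79 mm; the r=10.5 cylinder at (3, 11.5) contributes a regular 16-gon of circumradius 10.5 (perimeter = 2·16·10.500·sin(180°/16) = 65.55 mm); After intersecting: the r=10.5 cylinder at (3, 11.5) partially overlaps that combined region; clipping to the common part keeps 125.61 mm² — boundary = 43.37 mm. Overall, the cross-section is a single solid region. Total boundary length (outer) = 43.37 mm.

43.37 mm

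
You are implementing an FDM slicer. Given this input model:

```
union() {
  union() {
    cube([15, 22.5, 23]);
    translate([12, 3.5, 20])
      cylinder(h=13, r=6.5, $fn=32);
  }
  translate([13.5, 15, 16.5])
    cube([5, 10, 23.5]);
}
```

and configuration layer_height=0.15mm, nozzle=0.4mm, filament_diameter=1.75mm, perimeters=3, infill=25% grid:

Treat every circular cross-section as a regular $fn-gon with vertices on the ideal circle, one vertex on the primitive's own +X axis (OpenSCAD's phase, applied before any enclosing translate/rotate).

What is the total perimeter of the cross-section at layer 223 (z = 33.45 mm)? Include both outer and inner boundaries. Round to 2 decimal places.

30.00 mm

At z = 33.45 mm: the cube does not reach this height (z outside [0, 23]); the cylinder at (12, 3.5) is absent (z outside [20, 33]); Combining (union): nothing is present at this height; the cube at (13.5, 15) is present — its section is the full 5×10 rectangle (perimeter 30.00 mm); Combining (union): only the 5×10 cube at (13.5, 15) is present, so the union is just that shape — boundary = 30.00 mm. Overall, the cross-section is a single solid region. Total boundary length (outer) = 30.00 mm.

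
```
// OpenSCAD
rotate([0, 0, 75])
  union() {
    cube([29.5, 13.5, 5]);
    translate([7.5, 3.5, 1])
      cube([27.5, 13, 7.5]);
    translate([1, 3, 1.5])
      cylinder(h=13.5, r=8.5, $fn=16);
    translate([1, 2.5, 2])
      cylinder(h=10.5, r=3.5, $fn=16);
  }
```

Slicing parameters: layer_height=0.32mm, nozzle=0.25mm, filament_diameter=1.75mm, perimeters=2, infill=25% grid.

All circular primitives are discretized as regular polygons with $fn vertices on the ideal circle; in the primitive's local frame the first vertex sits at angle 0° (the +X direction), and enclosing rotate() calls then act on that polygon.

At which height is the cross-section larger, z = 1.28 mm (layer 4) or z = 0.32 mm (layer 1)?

layer 4 (z = 1.28 mm)

Layer 4 (z = 1.28): the cube (footprint 29.5×13.5) is included at this height (area 398.25 mm²); the 27.5×13 cube at (7.5, 3.5) contributes its full rectangle (area 357.50 mm²); the cylinder at (1, 3) does not reach this height (z outside [1.5, 15]); the cylinder at (1, 2.5) is not intersected at this z (z outside [2, 12.5]); Combining (union): the regions partially overlap — summed areas 755.75 mm² minus the doubly-counted overlap 220.00 mm² gives 535.75 mm² — area = 535.75 mm²; (whole slice rotated 75° about Z — lengths, areas and connectivity unchanged). So its area = 535.75 mm². Layer 1 (z = 0.32): the cube is present — its section is the full 29.5×13.5 rectangle (area 398.25 mm²); the cube at (7.5, 3.5) does not reach this height (z outside [1, 8.5]); the cylinder at (1, 3) is absent (z outside [1.5, 15]); the cylinder at (1, 2.5) is not intersected at this z (z outside [2, 12.5]); Combining (union): only the 29.5×13.5 cube is present, so the union is just that shape — area = 398.25 mm²; (rotated 75° about Z; rotation is an isometry so areas/perimeters/island counts are preserved). So its area = 398.25 mm². Layer 4 is larger (535.75 vs 398.25 mm²).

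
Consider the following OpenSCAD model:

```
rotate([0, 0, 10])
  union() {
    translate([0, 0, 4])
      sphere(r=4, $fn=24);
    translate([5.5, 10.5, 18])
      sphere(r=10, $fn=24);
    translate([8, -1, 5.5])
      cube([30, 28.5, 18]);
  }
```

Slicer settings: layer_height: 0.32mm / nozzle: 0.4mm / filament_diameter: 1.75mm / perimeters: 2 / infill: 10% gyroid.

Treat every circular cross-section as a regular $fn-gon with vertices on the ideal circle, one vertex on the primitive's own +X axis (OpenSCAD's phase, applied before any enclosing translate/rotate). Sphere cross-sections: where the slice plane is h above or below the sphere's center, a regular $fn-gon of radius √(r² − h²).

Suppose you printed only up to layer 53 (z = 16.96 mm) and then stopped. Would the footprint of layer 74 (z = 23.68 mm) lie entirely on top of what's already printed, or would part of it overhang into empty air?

Compare the two slices. At z = 16.96: the sphere is absent (|z−center|=12.960 > r=4); the sphere at (5.5, 10.5): section is a regular 24-gon, circumradius = √(r²−h²) = √(10²−1.04²) = 9.946 (area = (24/2)·9.946²·sin(360°/24) = 307.22 mm²); the cube at (8, -1) is present — its section is the full 30×28.5 rectangle (area 855.00 mm²); Combining (union): the regions partially overlap — summed areas 1162.22 mm² minus the doubly-counted overlap 104.71 mm² gives 1057.52 mm² — area = 1057.52 mm²; (rotated 10° about Z; rotation is an isometry so areas/perimeters/island counts are preserved). At z = 23.68: the sphere is absent (|z−center|=19.680 > r=4); the r=10 sphere at (5.5, 10.5) slices to a regular 24-gon of circumradius 8.230 (√(r²−h²) with h=5.68 from center) (area = (24/2)·8.230²·sin(360°/24) = 210.38 mm²); the cube at (8, -1) does not reach this height (z outside [5.5, 23.5]); Merging all regions: only the r=10 sphere at (5.5, 10.5) is present, so the union is just that shape — area = 210.38 mm²; (rotated 10° about Z; rotation is an isometry so areas/perimeters/island counts are preserved). Checking containment: the cross-section at z = 23.68 is a subset of the cross-section at z = 16.96.

entirely on top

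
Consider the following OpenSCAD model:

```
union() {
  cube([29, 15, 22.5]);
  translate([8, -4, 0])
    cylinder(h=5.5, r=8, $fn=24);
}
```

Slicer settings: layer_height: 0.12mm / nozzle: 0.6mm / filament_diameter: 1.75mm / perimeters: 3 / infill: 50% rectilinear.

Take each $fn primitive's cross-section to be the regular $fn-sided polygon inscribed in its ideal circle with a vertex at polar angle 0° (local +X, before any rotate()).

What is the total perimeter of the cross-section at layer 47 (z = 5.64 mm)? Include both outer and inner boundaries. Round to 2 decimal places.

At z = 5.64 mm: the cube is present — its section is the full 29×15 rectangle (perimeter 88.00 mm); the cylinder at (8, -4) does not reach this height (z outside [0, 5.5]); Combining (union): only the 29×15 cube is present, so the union is just that shape — boundary = 88.00 mm. Overall, the cross-section is a single solid region. Total boundary length (outer) = 88.00 mm.

88.00 mm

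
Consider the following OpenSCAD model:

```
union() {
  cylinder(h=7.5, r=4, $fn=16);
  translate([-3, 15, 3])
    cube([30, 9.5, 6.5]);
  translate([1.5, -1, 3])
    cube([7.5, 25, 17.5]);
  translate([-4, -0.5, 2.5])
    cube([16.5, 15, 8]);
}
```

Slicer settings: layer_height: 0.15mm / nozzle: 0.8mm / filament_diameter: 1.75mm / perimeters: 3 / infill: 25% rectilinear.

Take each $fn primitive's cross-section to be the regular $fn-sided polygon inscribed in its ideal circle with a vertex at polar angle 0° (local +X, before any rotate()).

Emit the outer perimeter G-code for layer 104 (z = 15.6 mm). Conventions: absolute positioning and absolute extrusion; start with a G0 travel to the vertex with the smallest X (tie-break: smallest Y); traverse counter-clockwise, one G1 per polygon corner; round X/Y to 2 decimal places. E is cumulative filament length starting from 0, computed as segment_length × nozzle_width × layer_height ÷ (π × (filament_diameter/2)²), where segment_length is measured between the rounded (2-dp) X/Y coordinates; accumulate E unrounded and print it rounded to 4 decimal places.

At z = 15.6 mm: the cylinder is not intersected at this z (z outside [0, 7.5]); the cube at (-3, 15) is not intersected at this z (z outside [3, 9.5]); the cube at (1.5, -1) is present — its section is the full 7.5×25 rectangle; the cube at (-4, -0.5) does not reach this height (z outside [2.5, 10.5]); Combining (union): only the 7.5×25 cube at (1.5, -1) is present, so the union is just that shape — 1 connected region. The outline is a single polygon with 4 vertices. Extrusion per mm of travel: 0.8 × 0.15 / (π × 0.875²) = 0.049890. Accumulating E over each segment gives final E = 3.2429.

G0 X1.50 Y-1.00 Z15.60
G1 X9.00 Y-1.00 E0.3742
G1 X9.00 Y24.00 E1.6214
G1 X1.50 Y24.00 E1.9956
G1 X1.50 Y-1.00 E3.2429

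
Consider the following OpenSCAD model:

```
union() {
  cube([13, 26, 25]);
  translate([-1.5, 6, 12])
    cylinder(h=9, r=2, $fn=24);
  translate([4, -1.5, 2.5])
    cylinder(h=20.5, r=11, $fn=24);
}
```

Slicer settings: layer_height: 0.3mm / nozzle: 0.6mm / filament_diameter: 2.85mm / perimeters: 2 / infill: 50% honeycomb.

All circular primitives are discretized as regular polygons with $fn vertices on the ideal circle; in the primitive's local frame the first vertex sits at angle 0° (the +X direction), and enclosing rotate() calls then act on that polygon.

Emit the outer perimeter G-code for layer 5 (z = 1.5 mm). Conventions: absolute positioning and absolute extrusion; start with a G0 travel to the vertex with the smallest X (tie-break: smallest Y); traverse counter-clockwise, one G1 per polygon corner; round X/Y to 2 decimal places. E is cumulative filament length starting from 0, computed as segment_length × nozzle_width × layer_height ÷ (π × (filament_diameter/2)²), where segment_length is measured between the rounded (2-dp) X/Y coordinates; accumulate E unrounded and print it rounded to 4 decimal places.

G0 X0.00 Y0.00 Z1.50
G1 X13.00 Y0.00 E0.3668
G1 X13.00 Y26.00 E1.1004
G1 X0.00 Y26.00 E1.4672
G1 X0.00 Y0.00 E2.2008

At z = 1.5 mm: the cube is present — its section is the full 13×26 rectangle; the cylinder at (-1.5, 6) does not reach this height (z outside [12, 21]); the cylinder at (4, -1.5) does not reach this height (z outside [2.5, 23]); Merging all regions: only the 13×26 cube is present, so the union is just that shape — 1 connected region. The outline is a single polygon with 4 vertices. Extrusion per mm of travel: 0.6 × 0.3 / (π × 1.425²) = 0.028216. Accumulating E over each segment gives final E = 2.2008.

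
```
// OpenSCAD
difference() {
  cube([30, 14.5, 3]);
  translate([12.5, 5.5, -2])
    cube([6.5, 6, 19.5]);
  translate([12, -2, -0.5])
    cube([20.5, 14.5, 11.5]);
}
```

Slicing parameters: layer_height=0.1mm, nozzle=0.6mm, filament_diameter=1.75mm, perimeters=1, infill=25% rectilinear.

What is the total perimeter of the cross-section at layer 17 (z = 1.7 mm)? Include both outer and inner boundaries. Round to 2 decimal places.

At z = 1.7 mm: the cube is present — its section is the full 30×14.5 rectangle (perimeter 89.00 mm); the cube at (12.5, 5.5) is present — its section is the full 6.5×6 rectangle (perimeter 25.00 mm); the 20.5×14.5 cube at (12, -2) contributes its full rectangle (perimeter 70.00 mm); Subtracting the remaining from the first: starting from the 30×14.5 cube, the 6.5×6 cube at (12.5, 5.5) lies wholly inside it (removes its full 39.00 mm² and its 25.00 mm outline becomes a hole wall); the 20.5×14.5 cube at (12, -2) partially overlaps it — only the 186.00 mm² overlap (of its 297.25 mm²) is removed, clipping the outline — boundary = 89.00 mm. Overall, the cross-section is a single solid region. Total boundary length (outer) = 89.00 mm.

89.00 mm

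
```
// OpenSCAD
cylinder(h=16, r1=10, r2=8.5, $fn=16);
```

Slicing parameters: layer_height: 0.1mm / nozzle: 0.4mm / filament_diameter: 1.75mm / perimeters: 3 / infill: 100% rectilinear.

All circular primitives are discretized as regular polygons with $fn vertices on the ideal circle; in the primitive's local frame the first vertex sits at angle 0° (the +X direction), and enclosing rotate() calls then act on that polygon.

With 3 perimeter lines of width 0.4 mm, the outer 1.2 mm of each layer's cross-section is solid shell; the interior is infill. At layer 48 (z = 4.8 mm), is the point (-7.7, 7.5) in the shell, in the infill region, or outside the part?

outside

At z = 4.8 mm: the cone: at t=0.300 of its height the radius interpolates to r₁+(r₂−r₁)t = 9.550, giving a regular 16-gon of that circumradius. Overall, the cross-section is a single solid region. The nearest boundary edge runs (-3.65, 8.82)→(-6.75, 6.75); distance from the point to it = 1.21 mm. The point is not inside any of the regions above, so it lies outside the cross-section (1.21 mm from the nearest boundary).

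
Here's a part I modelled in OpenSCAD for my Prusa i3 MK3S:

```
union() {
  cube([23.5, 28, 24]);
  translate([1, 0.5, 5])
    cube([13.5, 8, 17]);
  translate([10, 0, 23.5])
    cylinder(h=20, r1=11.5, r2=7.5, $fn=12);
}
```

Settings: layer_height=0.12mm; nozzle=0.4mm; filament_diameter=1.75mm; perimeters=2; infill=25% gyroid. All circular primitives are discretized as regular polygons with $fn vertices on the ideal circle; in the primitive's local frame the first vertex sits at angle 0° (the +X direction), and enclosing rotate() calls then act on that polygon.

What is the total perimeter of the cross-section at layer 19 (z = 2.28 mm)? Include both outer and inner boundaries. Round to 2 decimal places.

At z = 2.28 mm: the 23.5×28 cube contributes its full rectangle (perimeter 103.00 mm); the cube at (1, 0.5) does not reach this height (z outside [5, 22]); the cone at (10, 0) is absent (z outside [23.5, 43.5]); Merging all regions: only the 23.5×28 cube is present, so the union is just that shape — boundary = 103.00 mm. Overall, the cross-section is a single solid region. Total boundary length (outer) = 103.00 mm.

103.00 mm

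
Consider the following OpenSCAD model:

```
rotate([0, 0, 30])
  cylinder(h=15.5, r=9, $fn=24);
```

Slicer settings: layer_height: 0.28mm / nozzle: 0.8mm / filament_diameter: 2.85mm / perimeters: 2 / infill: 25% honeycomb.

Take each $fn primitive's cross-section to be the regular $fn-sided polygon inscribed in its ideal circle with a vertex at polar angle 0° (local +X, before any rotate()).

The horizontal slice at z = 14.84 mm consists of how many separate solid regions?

At z = 14.84 mm: the r=9 cylinder contributes a regular 24-gon of circumradius 9; (rotated 30° about Z; rotation is an isometry so areas/perimeters/island counts are preserved). The result has 1 disconnected region.

1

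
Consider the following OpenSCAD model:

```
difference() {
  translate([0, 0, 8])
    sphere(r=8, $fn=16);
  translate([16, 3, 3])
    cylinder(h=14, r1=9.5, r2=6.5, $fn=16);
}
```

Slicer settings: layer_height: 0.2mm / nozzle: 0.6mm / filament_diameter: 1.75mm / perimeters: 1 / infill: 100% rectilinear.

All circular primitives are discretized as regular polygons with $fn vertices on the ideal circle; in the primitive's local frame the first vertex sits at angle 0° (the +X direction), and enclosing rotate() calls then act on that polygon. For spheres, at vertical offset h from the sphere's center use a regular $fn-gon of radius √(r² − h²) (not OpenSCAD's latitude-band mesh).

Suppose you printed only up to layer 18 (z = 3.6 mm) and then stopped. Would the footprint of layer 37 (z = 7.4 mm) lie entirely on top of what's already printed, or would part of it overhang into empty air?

Compare the two slices. At z = 3.6: the sphere: section is a regular 16-gon, circumradius = √(r²−h²) = √(8²−4.4²) = 6.681 (area = (16/2)·6.681²·sin(360°/16) = 136.66 mm²); the cone at (16, 3) contributes a regular 16-gon of circumradius 9.371 (interpolated between r1=9.5 and r2=6.5 at t=0.043) (area = (16/2)·9.371²·sin(360°/16) = 268.87 mm²); Taking the first minus the rest: starting from the r=8 sphere (136.66 mm²), the cone at (16, 3) misses the remaining region (no effect) — area = 136.66 mm². At z = 7.4: the sphere: section is a regular 16-gon, circumradius = √(r²−h²) = √(8²−0.6²) = 7.977 (area = (16/2)·7.977²·sin(360°/16) = 194.83 mm²); the cone at (16, 3) (r1=9.5→r2=6.5) has section circumradius 8.557 here — a regular 16-gon (area = (16/2)·8.557²·sin(360°/16) = 224.18 mm²); Subtracting the remaining from the first: starting from the r=8 sphere (194.83 mm²), the cone at (16, 3) misses the remaining region (no effect) — area = 194.83 mm². Checking containment: at z = 7.4 the cross-section extends beyond the z = 3.6 cross-section by about 58.17 mm².

part overhangs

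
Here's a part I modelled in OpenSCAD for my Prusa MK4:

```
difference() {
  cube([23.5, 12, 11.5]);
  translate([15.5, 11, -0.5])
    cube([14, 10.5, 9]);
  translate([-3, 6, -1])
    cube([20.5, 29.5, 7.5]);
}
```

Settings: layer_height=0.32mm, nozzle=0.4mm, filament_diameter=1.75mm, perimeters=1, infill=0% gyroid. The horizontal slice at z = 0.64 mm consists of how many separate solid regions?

At z = 0.64 mm: the 23.5×12 cube contributes its full rectangle; the cube at (15.5, 11) (footprint 14×10.5) is included at this height; the cube at (-3, 6) is present — its section is the full 20.5×29.5 rectangle; Taking the first minus the rest: starting from the 23.5×12 cube, the 14×10.5 cube at (15.5, 11) partially overlaps it — only the 8.00 mm² overlap (of its 147.00 mm²) is removed, clipping the outline; the 20.5×29.5 cube at (-3, 6) partially overlaps it — only the 103.00 mm² overlap (of its 604.75 mm²) is removed, clipping the outline — 1 connected region. The result has 1 disconnected region.

1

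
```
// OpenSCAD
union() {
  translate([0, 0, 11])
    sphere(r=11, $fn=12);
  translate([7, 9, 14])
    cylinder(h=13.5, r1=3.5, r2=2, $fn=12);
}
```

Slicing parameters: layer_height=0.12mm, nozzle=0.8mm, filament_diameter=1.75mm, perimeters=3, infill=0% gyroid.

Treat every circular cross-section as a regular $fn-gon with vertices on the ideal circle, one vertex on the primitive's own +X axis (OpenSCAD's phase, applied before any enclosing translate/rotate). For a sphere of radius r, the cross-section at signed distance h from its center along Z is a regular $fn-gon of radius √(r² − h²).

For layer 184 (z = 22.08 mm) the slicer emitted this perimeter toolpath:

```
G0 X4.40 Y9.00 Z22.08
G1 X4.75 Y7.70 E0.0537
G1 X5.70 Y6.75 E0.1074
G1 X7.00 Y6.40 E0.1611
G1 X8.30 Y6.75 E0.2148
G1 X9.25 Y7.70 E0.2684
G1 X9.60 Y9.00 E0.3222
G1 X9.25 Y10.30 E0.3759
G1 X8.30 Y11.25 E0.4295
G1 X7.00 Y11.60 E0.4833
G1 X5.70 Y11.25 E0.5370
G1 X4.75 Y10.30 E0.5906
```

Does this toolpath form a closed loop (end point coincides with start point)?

no

Start point (G0): (4.40, 9.00). End point (last G1): the path does not return to the start — open.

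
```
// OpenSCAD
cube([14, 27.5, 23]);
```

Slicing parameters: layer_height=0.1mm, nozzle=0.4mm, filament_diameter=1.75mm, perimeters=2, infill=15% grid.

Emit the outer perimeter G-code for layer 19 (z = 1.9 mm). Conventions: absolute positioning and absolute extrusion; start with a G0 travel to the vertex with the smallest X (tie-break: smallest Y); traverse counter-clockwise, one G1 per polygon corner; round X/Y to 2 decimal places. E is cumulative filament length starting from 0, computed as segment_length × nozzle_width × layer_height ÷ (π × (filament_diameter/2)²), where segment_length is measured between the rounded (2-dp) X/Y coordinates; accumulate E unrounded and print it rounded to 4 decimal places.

At z = 1.9 mm: the cube (footprint 14×27.5) is included at this height. The outline is a single polygon with 4 vertices. Extrusion per mm of travel: 0.4 × 0.1 / (π × 0.875²) = 0.016630. Accumulating E over each segment gives final E = 1.3803.

G0 X0.00 Y0.00 Z1.90
G1 X14.00 Y0.00 E0.2328
G1 X14.00 Y27.50 E0.6901
G1 X0.00 Y27.50 E0.9230
G1 X0.00 Y0.00 E1.3803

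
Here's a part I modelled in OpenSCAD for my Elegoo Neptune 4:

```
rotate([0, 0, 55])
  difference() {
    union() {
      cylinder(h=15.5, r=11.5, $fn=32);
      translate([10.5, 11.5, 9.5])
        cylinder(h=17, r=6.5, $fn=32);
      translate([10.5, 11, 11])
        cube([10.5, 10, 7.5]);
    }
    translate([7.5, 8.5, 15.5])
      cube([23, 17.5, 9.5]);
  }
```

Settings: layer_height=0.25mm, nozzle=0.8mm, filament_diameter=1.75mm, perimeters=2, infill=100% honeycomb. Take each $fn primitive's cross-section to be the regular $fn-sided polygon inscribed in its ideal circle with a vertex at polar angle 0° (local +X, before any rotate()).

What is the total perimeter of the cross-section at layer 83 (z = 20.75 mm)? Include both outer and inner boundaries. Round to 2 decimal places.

41.78 mm

At z = 20.75 mm: the cylinder is absent (z outside [0, 15.5]); the cylinder at (10.5, 11.5): section is a regular 32-gon, circumradius r=6.5 (perimeter = 2·32·6.500·sin(180°/32) = 40.78 mm); the cube at (10.5, 11) does not reach this height (z outside [11, 18.5]); Combining (union): only the r=6.5 cylinder at (10.5, 11.5) is present, so the union is just that shape — boundary = 40.78 mm; the 23×17.5 cube at (7.5, 8.5) contributes its full rectangle (perimeter 81.00 mm); Taking the first minus the rest: starting from that combined region, the 23×17.5 cube at (7.5, 8.5) partially overlaps it — only the 79.41 mm² overlap (of its 402.50 mm²) is removed, clipping the outline — boundary = 41.78 mm; (whole slice rotated 55° about Z — lengths, areas and connectivity unchanged). Overall, the cross-section is a single solid region. Total boundary length (outer) = 41.78 mm.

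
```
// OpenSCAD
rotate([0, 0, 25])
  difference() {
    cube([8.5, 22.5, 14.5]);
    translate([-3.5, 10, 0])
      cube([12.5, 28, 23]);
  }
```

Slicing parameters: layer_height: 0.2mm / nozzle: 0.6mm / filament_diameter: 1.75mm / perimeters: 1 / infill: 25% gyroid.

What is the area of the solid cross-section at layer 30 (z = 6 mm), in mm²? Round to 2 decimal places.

At z = 6 mm: the 8.5×22.5 cube contributes its full rectangle (area 191.25 mm²); the 12.5×28 cube at (-3.5, 10) contributes its full rectangle (area 350.00 mm²); Taking the first minus the rest: starting from the 8.5×22.5 cube (191.25 mm²), the 12.5×28 cube at (-3.5, 10) partially overlaps it — only the 106.25 mm² overlap (of its 350.00 mm²) is removed, clipping the outline — area = 85.00 mm²; (rotated 25° about Z; rotation is an isometry so areas/perimeters/island counts are preserved). Overall, the cross-section is a single solid region. Net area = 85.00 mm².

85.00 mm²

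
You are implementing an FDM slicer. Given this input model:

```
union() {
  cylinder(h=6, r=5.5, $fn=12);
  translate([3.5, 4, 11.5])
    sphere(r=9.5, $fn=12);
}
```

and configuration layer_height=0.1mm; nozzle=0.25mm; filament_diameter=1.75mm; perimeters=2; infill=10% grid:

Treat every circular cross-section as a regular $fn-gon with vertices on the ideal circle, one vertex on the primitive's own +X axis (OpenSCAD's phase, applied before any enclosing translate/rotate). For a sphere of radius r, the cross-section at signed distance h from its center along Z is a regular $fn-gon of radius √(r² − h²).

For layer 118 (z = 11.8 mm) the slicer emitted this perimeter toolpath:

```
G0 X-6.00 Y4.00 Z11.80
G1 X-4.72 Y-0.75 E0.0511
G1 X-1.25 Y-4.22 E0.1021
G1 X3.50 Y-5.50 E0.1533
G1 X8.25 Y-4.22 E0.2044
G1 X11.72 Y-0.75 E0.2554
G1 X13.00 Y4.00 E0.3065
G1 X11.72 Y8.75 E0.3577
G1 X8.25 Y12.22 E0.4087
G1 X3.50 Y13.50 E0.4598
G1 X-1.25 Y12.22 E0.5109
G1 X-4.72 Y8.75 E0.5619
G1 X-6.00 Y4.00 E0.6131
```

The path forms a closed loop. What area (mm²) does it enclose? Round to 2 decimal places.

Apply the shoelace formula to the sequence of (X, Y) vertices; enclosed area = 270.51 mm².

270.51 mm²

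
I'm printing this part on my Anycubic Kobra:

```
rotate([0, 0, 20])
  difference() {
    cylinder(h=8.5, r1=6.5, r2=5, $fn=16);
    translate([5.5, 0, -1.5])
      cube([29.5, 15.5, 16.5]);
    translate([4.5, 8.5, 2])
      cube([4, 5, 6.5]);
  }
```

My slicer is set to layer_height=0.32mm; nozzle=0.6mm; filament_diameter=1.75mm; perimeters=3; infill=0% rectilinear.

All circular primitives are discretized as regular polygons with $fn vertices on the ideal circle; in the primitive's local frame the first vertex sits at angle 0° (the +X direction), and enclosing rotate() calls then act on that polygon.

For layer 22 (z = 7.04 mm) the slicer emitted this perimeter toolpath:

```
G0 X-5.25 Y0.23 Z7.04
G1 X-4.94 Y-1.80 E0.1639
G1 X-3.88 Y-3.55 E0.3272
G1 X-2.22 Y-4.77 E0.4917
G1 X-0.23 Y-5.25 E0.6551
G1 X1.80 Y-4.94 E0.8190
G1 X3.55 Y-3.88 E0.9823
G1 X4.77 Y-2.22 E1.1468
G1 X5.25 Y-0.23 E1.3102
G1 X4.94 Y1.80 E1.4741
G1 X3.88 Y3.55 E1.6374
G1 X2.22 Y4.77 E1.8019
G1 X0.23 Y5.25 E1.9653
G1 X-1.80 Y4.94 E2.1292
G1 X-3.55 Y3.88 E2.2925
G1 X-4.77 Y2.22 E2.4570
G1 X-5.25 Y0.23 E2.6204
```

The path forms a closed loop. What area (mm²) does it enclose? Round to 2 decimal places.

Apply the shoelace formula to the sequence of (X, Y) vertices; enclosed area = 84.65 mm².

84.65 mm²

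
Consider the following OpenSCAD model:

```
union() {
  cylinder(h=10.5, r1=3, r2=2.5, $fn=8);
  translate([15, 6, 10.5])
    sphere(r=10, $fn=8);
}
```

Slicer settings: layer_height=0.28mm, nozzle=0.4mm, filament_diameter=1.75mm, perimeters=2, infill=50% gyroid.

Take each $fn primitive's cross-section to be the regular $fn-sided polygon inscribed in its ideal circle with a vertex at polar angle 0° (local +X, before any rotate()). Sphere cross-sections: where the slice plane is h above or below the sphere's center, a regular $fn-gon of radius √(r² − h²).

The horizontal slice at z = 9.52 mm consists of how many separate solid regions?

At z = 9.52 mm: the cone: at t=0.907 of its height the radius interpolates to r₁+(r₂−r₁)t = 2.547, giving a regular 8-gon of that circumradius; the sphere at (15, 6): section is a regular 8-gon, circumradius = √(r²−h²) = √(10²−0.98²) = 9.952; Merging all regions: the 2 present regions are separate (no shared area or edge), so areas and boundary lengths simply add and each stays a separate island — 2 connected regions. The result has 2 disconnected regions.

2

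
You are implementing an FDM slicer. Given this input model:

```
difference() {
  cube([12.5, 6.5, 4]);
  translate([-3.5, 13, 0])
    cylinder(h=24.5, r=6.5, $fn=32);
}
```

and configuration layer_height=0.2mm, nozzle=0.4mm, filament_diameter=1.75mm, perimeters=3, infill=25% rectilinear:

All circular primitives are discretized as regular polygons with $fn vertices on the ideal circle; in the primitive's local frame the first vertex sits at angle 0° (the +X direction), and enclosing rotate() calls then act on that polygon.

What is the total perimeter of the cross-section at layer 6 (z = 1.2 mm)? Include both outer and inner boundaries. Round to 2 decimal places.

At z = 1.2 mm: the 12.5×6.5 cube contributes its full rectangle (perimeter 38.00 mm); the cylinder at (-3.5, 13): section is a regular 32-gon, circumradius r=6.5 (perimeter = 2·32·6.500·sin(180°/32) = 40.78 mm); Taking the first minus the rest: starting from the 12.5×6.5 cube, the r=6.5 cylinder at (-3.5, 13) misses the remaining region (no effect) — boundary = 38.00 mm. Overall, the cross-section is a single solid region. Total boundary length (outer) = 38.00 mm.

38.00 mm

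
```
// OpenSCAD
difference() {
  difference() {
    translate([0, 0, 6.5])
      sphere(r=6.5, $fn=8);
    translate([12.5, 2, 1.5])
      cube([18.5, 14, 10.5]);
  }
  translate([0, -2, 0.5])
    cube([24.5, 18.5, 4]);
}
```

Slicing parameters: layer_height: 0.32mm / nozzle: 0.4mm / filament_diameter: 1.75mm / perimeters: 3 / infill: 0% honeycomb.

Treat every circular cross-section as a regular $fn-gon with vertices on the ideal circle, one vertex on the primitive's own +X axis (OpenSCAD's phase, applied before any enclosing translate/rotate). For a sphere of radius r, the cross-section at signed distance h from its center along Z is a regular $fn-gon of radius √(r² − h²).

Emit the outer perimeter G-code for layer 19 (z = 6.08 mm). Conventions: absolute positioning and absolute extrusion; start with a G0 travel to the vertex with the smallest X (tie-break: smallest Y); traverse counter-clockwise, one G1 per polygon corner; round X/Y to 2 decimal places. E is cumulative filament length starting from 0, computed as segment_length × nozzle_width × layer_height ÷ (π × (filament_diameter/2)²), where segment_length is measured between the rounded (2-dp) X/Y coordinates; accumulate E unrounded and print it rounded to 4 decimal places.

At z = 6.08 mm: the r=6.5 sphere contributes a regular 8-gon of circumradius √(6.5²−0.42²) = 6.486; the cube at (12.5, 2) (footprint 18.5×14) is included at this height; Subtracting the remaining from the first: starting from the r=6.5 sphere, the 18.5×14 cube at (12.5, 2) misses the remaining region (no effect) — 1 connected region; the cube at (0, -2) is absent (z outside [0.5, 4.5]); Subtracting the remaining from the first: none of the subtracted shapes is present at this height, so that combined region is unchanged — 1 connected region. The outline is a single polygon with 8 vertices. Extrusion per mm of travel: 0.4 × 0.32 / (π × 0.875²) = 0.053216. Accumulating E over each segment gives final E = 2.1149.

G0 X-6.49 Y0.00 Z6.08
G1 X-4.59 Y-4.59 E0.2644
G1 X0.00 Y-6.49 E0.5287
G1 X4.59 Y-4.59 E0.7931
G1 X6.49 Y0.00 E1.0575
G1 X4.59 Y4.59 E1.3218
G1 X0.00 Y6.49 E1.5862
G1 X-4.59 Y4.59 E1.8505
G1 X-6.49 Y0.00 E2.1149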